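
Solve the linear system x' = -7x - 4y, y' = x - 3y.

Coefficient matrix A = [[-7, -4], [1, -3]].
Characteristic polynomial det(A - λI) = λ^2 + 10λ + 25 = 0.
Single eigenvalue λ = -5 with algebraic multiplicity 2.
Eigenvector v = (2,-1); generalized eigenvector w with (A-λI)w=v is (3,-2).
General solution: e^(-5t)[K_1·v + K_2·(t·v + w)].

x(t) = 2K_1e^(-5t) + 2K_2te^(-5t) + 3K_2e^(-5t), y(t) = -K_1e^(-5t) - K_2te^(-5t) - 2K_2e^(-5t)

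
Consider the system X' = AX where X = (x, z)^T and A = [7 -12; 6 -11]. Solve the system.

Coefficient matrix A = [[7, -12], [6, -11]].
Characteristic polynomial det(A - λI) = λ^2 + 4λ - 5 = 0.
Eigenvalues λ = -5, 1.
For λ=-5: (A-λI) row 1 is [12, -12], so an eigenvector is (1, 1).
For λ=1: (A-λI) row 1 is [6, -12], so an eigenvector is (-2, -1).
General solution: K_1e^(-5t)(1,1) + K_2e^(t)(-2,-1).

x(t) = K_1e^(-5t) - 2K_2e^(t), z(t) = K_1e^(-5t) - K_2e^(t)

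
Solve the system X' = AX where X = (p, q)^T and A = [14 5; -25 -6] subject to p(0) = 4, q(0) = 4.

Coefficient matrix A = [[14, 5], [-25, -6]].
Characteristic polynomial det(A - λI) = λ^2 - 8λ + 41 = 0.
Eigenvalues λ = 4 ± 5i (complex conjugate pair).
For λ=4+5i: an eigenvector is (-1,2) - i(0,1) = (-1, 2 - i).
A real fundamental pair from Re and Im of e^((4+5i)t)v: X_1 = e^(4t)(cos(5t)·(-1,2) + sin(5t)·(0,1)), X_2 = e^(4t)(sin(5t)·(-1,2) - cos(5t)·(0,1)).
General solution: K_1X_1 + K_2X_2.
Applying p(0)=4, q(0)=4 gives K_1=-4, K_2=-12.

p(t) = 12e^(4t)sin(5t) + 4e^(4t)cos(5t), q(t) = -28e^(4t)sin(5t) + 4e^(4t)cos(5t)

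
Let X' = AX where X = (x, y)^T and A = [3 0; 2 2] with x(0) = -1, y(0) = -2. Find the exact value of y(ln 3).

-54

A = [[3,0],[2,2]]; eigenvalues λ = 3, 2.
Eigenvectors: (1,2) for λ=3, (0,-1) for λ=2.
From the initial condition, c_1 = -1, c_2 = 0.
y(ln 3) = (-1)(3^3)(2) + (0)(3^2)(-1) = -54.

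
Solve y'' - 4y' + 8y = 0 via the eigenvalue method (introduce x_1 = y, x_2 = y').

y(t) = c_1e^(2t)cos(2t) + c_2e^(2t)sin(2t)

Let x_1 = y, x_2 = y'. Then x_1' = x_2 and x_2' = -8x_1 + 4x_2.
A = [[0,1],[-8,4]]; det(A-λI) = λ^2 - 4λ + 8.
Eigenvalues λ = 2 ± 2i.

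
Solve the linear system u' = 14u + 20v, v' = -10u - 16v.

Coefficient matrix A = [[14, 20], [-10, -16]].
Characteristic polynomial det(A - λI) = λ^2 + 2λ - 24 = 0.
Eigenvalues λ = 4, -6.
For λ=4: (A-λI) row 1 is [10, 20], so an eigenvector is (-2, 1).
For λ=-6: (A-λI) row 1 is [20, 20], so an eigenvector is (-1, 1).
General solution: C_1e^(4t)(-2,1) + C_2e^(-6t)(-1,1).

u(t) = -2C_1e^(4t) - C_2e^(-6t), v(t) = C_1e^(4t) + C_2e^(-6t)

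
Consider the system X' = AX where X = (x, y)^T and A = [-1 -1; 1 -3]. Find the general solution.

Coefficient matrix A = [[-1, -1], [1, -3]].
Characteristic polynomial det(A - λI) = λ^2 + 4λ + 4 = 0.
Single eigenvalue λ = -2 with algebraic multiplicity 2.
Eigenvector v = (1,1); generalized eigenvector w with (A-λI)w=v is (-1,-2).
General solution: e^(-2t)[K_1·v + K_2·(t·v + w)].

x(t) = K_1e^(-2t) + K_2te^(-2t) - K_2e^(-2t), y(t) = K_1e^(-2t) + K_2te^(-2t) - 2K_2e^(-2t)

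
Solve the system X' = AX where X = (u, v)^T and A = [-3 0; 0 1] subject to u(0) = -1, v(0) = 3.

u(t) = -e^(-3t), v(t) = 3e^(t)

Coefficient matrix A = [[-3, 0], [0, 1]].
Characteristic polynomial det(A - λI) = λ^2 + 2λ - 3 = 0.
Eigenvalues λ = 1, -3.
For λ=1: (A-λI) row 1 is [-4, 0], so an eigenvector is (0, -1).
For λ=-3: (A-λI) row 2 is [0, 4], so an eigenvector is (1, 0).
General solution: K_1e^(t)(0,-1) + K_2e^(-3t)(1,0).
Applying u(0)=-1, v(0)=3 gives K_1=-3, K_2=-1.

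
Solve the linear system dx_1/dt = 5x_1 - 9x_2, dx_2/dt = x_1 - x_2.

Coefficient matrix A = [[5, -9], [1, -1]].
Characteristic polynomial det(A - λI) = λ^2 - 4λ + 4 = 0.
Single eigenvalue λ = 2 with algebraic multiplicity 2.
Eigenvector v = (3,1); generalized eigenvector w with (A-λI)w=v is (1,0).
General solution: e^(2t)[K_1·v + K_2·(t·v + w)].

x_1(t) = 3K_1e^(2t) + 3K_2te^(2t) + K_2e^(2t), x_2(t) = K_1e^(2t) + K_2te^(2t)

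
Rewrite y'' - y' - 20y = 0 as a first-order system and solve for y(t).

y(t) = c_1e^(5t) + c_2e^(-4t)

Let x_1 = y, x_2 = y'. Then x_1' = x_2 and x_2' = 20x_1 + x_2.
A = [[0,1],[20,1]]; det(A-λI) = λ^2 - λ - 20.
Eigenvalues λ = 5, -4 with eigenvectors (1,5), (1,-4).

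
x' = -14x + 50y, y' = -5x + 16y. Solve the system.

Coefficient matrix A = [[-14, 50], [-5, 16]].
Characteristic polynomial det(A - λI) = λ^2 - 2λ + 26 = 0.
Eigenvalues λ = 1 ± 5i (complex conjugate pair).
For λ=1+5i: an eigenvector is (-3,-1) - i(-1,0) = (-3 + i, -1).
A real fundamental pair from Re and Im of e^((1+5i)t)v: X_1 = e^(t)(cos(5t)·(-3,-1) + sin(5t)·(-1,0)), X_2 = e^(t)(sin(5t)·(-3,-1) - cos(5t)·(-1,0)).
General solution: c_1X_1 + c_2X_2.

x(t) = -c_1e^(t)sin(5t) - 3c_1e^(t)cos(5t) - 3c_2e^(t)sin(5t) + c_2e^(t)cos(5t), y(t) = -c_1e^(t)cos(5t) - c_2e^(t)sin(5t)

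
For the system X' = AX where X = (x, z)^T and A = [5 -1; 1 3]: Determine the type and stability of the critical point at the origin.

unstable improper node

A = [[5,-1],[1,3]]; det(A-λI) = λ^2 - 8λ + 16.
repeated λ = 4 with a single eigenvector.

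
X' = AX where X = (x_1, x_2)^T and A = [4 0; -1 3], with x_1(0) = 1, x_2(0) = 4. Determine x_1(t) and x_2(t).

Coefficient matrix A = [[4, 0], [-1, 3]].
Characteristic polynomial det(A - λI) = λ^2 - 7λ + 12 = 0.
Eigenvalues λ = 3, 4.
For λ=3: (A-λI) row 1 is [1, 0], so an eigenvector is (0, 1).
For λ=4: (A-λI) row 2 is [-1, -1], so an eigenvector is (-1, 1).
General solution: C_1e^(3t)(0,1) + C_2e^(4t)(-1,1).
Applying x_1(0)=1, x_2(0)=4 gives C_1=5, C_2=-1.

x_1(t) = e^(4t), x_2(t) = -e^(4t) + 5e^(3t)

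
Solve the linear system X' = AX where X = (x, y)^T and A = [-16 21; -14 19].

Coefficient matrix A = [[-16, 21], [-14, 19]].
Characteristic polynomial det(A - λI) = λ^2 - 3λ - 10 = 0.
Eigenvalues λ = 5, -2.
For λ=5: (A-λI) row 1 is [-21, 21], so an eigenvector is (1, 1).
For λ=-2: (A-λI) row 1 is [-14, 21], so an eigenvector is (-3, -2).
General solution: C_1e^(5t)(1,1) + C_2e^(-2t)(-3,-2).

x(t) = C_1e^(5t) - 3C_2e^(-2t), y(t) = C_1e^(5t) - 2C_2e^(-2t)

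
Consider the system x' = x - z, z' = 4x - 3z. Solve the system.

x(t) = -c_1e^(-t) - c_2te^(-t) + c_2e^(-t), z(t) = -2c_1e^(-t) - 2c_2te^(-t) + 3c_2e^(-t)

Coefficient matrix A = [[1, -1], [4, -3]].
Characteristic polynomial det(A - λI) = λ^2 + 2λ + 1 = 0.
Single eigenvalue λ = -1 with algebraic multiplicity 2.
Eigenvector v = (-1,-2); generalized eigenvector w with (A-λI)w=v is (1,3).
General solution: e^(-t)[c_1·v + c_2·(t·v + w)].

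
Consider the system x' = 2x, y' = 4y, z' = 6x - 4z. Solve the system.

x(t) = K_3e^(2t), y(t) = K_2e^(4t), z(t) = K_1e^(-4t) + K_3e^(2t)

Coefficient matrix A = [[2, 0, 0], [0, 4, 0], [6, 0, -4]].
det(A - λI) = 0 gives eigenvalues λ = -4, 4, 2.
For λ=-4: eigenvector (0,0,1).
For λ=4: eigenvector (0,1,0).
For λ=2: eigenvector (1,0,1).
General solution: K_1e^(-4t)(0,0,1) + K_2e^(4t)(0,1,0) + K_3e^(2t)(1,0,1).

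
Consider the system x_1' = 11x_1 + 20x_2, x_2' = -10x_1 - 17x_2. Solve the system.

Coefficient matrix A = [[11, 20], [-10, -17]].
Characteristic polynomial det(A - λI) = λ^2 + 6λ + 13 = 0.
Eigenvalues λ = -3 ± 2i (complex conjugate pair).
For λ=-3+2i: an eigenvector is (-3,2) - i(-1,1) = (-3 + i, 2 - i).
A real fundamental pair from Re and Im of e^((-3+2i)t)v: X_1 = e^(-3t)(cos(2t)·(-3,2) + sin(2t)·(-1,1)), X_2 = e^(-3t)(sin(2t)·(-3,2) - cos(2t)·(-1,1)).
General solution: K_1X_1 + K_2X_2.

x_1(t) = -K_1e^(-3t)sin(2t) - 3K_1e^(-3t)cos(2t) - 3K_2e^(-3t)sin(2t) + K_2e^(-3t)cos(2t), x_2(t) = K_1e^(-3t)sin(2t) + 2K_1e^(-3t)cos(2t) + 2K_2e^(-3t)sin(2t) - K_2e^(-3t)cos(2t)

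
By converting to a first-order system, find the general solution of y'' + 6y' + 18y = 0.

y(t) = K_1e^(-3t)cos(3t) + K_2e^(-3t)sin(3t)

Let x_1 = y, x_2 = y'. Then x_1' = x_2 and x_2' = -18x_1 - 6x_2.
A = [[0,1],[-18,-6]]; det(A-λI) = λ^2 + 6λ + 18.
Eigenvalues λ = -3 ± 3i.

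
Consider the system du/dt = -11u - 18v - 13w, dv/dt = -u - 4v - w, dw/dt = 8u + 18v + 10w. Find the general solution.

u(t) = -C_1e^(-3t) + 3C_2e^(-4t) - C_3e^(2t), v(t) = -C_1e^(-3t) + C_2e^(-4t), w(t) = 2C_1e^(-3t) - 3C_2e^(-4t) + C_3e^(2t)

Coefficient matrix A = [[-11, -18, -13], [-1, -4, -1], [8, 18, 10]].
det(A - λI) = 0 gives eigenvalues λ = -3, -4, 2.
For λ=-3: eigenvector (-1,-1,2).
For λ=-4: eigenvector (3,1,-3).
For λ=2: eigenvector (-1,0,1).
General solution: C_1e^(-3t)(-1,-1,2) + C_2e^(-4t)(3,1,-3) + C_3e^(2t)(-1,0,1).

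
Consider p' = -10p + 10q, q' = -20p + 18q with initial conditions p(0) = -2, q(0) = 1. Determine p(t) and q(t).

p(t) = 19e^(4t)sin(2t) - 2e^(4t)cos(2t), q(t) = 27e^(4t)sin(2t) + e^(4t)cos(2t)

Coefficient matrix A = [[-10, 10], [-20, 18]].
Characteristic polynomial det(A - λI) = λ^2 - 8λ + 20 = 0.
Eigenvalues λ = 4 ± 2i (complex conjugate pair).
For λ=4+2i: an eigenvector is (2,3) - i(1,1) = (2 - i, 3 - i).
A real fundamental pair from Re and Im of e^((4+2i)t)v: X_1 = e^(4t)(cos(2t)·(2,3) + sin(2t)·(1,1)), X_2 = e^(4t)(sin(2t)·(2,3) - cos(2t)·(1,1)).
General solution: C_1X_1 + C_2X_2.
Applying p(0)=-2, q(0)=1 gives C_1=3, C_2=8.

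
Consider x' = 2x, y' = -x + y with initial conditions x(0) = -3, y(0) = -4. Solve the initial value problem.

x(t) = -3e^(2t), y(t) = 3e^(2t) - 7e^(t)

Coefficient matrix A = [[2, 0], [-1, 1]].
Characteristic polynomial det(A - λI) = λ^2 - 3λ + 2 = 0.
Eigenvalues λ = 2, 1.
For λ=2: (A-λI) row 2 is [-1, -1], so an eigenvector is (1, -1).
For λ=1: (A-λI) row 1 is [1, 0], so an eigenvector is (0, 1).
General solution: C_1e^(2t)(1,-1) + C_2e^(t)(0,1).
Applying x(0)=-3, y(0)=-4 gives C_1=-3, C_2=-7.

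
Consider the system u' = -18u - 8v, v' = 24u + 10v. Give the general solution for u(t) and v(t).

Coefficient matrix A = [[-18, -8], [24, 10]].
Characteristic polynomial det(A - λI) = λ^2 + 8λ + 12 = 0.
Eigenvalues λ = -2, -6.
For λ=-2: (A-λI) row 1 is [-16, -8], so an eigenvector is (1, -2).
For λ=-6: (A-λI) row 1 is [-12, -8], so an eigenvector is (2, -3).
General solution: K_1e^(-2t)(1,-2) + K_2e^(-6t)(2,-3).

u(t) = K_1e^(-2t) + 2K_2e^(-6t), v(t) = -2K_1e^(-2t) - 3K_2e^(-6t)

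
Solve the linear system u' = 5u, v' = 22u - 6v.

Coefficient matrix A = [[5, 0], [22, -6]].
Characteristic polynomial det(A - λI) = λ^2 + λ - 30 = 0.
Eigenvalues λ = -6, 5.
For λ=-6: (A-λI) row 1 is [11, 0], so an eigenvector is (0, -1).
For λ=5: (A-λI) row 2 is [22, -11], so an eigenvector is (1, 2).
General solution: K_1e^(-6t)(0,-1) + K_2e^(5t)(1,2).

u(t) = K_2e^(5t), v(t) = -K_1e^(-6t) + 2K_2e^(5t)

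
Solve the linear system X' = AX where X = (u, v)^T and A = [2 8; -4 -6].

u(t) = -K_1e^(-2t)sin(4t) + K_1e^(-2t)cos(4t) + K_2e^(-2t)sin(4t) + K_2e^(-2t)cos(4t), v(t) = -K_1e^(-2t)cos(4t) - K_2e^(-2t)sin(4t)

Coefficient matrix A = [[2, 8], [-4, -6]].
Characteristic polynomial det(A - λI) = λ^2 + 4λ + 20 = 0.
Eigenvalues λ = -2 ± 4i (complex conjugate pair).
For λ=-2+4i: an eigenvector is (1,-1) - i(-1,0) = (1 + i, -1).
A real fundamental pair from Re and Im of e^((-2+4i)t)v: X_1 = e^(-2t)(cos(4t)·(1,-1) + sin(4t)·(-1,0)), X_2 = e^(-2t)(sin(4t)·(1,-1) - cos(4t)·(-1,0)).
General solution: K_1X_1 + K_2X_2.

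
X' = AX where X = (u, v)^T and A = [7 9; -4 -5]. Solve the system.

u(t) = -3c_1e^(t) - 3c_2te^(t) + c_2e^(t), v(t) = 2c_1e^(t) + 2c_2te^(t) - c_2e^(t)

Coefficient matrix A = [[7, 9], [-4, -5]].
Characteristic polynomial det(A - λI) = λ^2 - 2λ + 1 = 0.
Single eigenvalue λ = 1 with algebraic multiplicity 2.
Eigenvector v = (-3,2); generalized eigenvector w with (A-λI)w=v is (1,-1).
General solution: e^(t)[c_1·v + c_2·(t·v + w)].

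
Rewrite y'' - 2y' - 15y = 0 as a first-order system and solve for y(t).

y(t) = K_1e^(5t) + K_2e^(-3t)

Let x_1 = y, x_2 = y'. Then x_1' = x_2 and x_2' = 15x_1 + 2x_2.
A = [[0,1],[15,2]]; det(A-λI) = λ^2 - 2λ - 15.
Eigenvalues λ = 5, -3 with eigenvectors (1,5), (1,-3).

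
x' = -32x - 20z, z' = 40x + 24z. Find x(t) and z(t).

x(t) = c_1e^(-4t)sin(4t) + 2c_1e^(-4t)cos(4t) + 2c_2e^(-4t)sin(4t) - c_2e^(-4t)cos(4t), z(t) = -c_1e^(-4t)sin(4t) - 3c_1e^(-4t)cos(4t) - 3c_2e^(-4t)sin(4t) + c_2e^(-4t)cos(4t)

Coefficient matrix A = [[-32, -20], [40, 24]].
Characteristic polynomial det(A - λI) = λ^2 + 8λ + 32 = 0.
Eigenvalues λ = -4 ± 4i (complex conjugate pair).
For λ=-4+4i: an eigenvector is (2,-3) - i(1,-1) = (2 - i, -3 + i).
A real fundamental pair from Re and Im of e^((-4+4i)t)v: X_1 = e^(-4t)(cos(4t)·(2,-3) + sin(4t)·(1,-1)), X_2 = e^(-4t)(sin(4t)·(2,-3) - cos(4t)·(1,-1)).
General solution: c_1X_1 + c_2X_2.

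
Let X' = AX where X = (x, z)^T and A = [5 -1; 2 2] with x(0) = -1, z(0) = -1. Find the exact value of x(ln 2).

A = [[5,-1],[2,2]]; eigenvalues λ = 3, 4.
Eigenvectors: (1,2) for λ=3, (-1,-1) for λ=4.
From the initial condition, c_1 = 0, c_2 = 1.
x(ln 2) = (0)(2^3)(1) + (1)(2^4)(-1) = -16.

-16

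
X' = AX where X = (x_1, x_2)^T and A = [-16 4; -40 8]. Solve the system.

x_1(t) = K_1e^(-4t)sin(4t) - K_2e^(-4t)cos(4t), x_2(t) = 3K_1e^(-4t)sin(4t) + K_1e^(-4t)cos(4t) + K_2e^(-4t)sin(4t) - 3K_2e^(-4t)cos(4t)

Coefficient matrix A = [[-16, 4], [-40, 8]].
Characteristic polynomial det(A - λI) = λ^2 + 8λ + 32 = 0.
Eigenvalues λ = -4 ± 4i (complex conjugate pair).
For λ=-4+4i: an eigenvector is (0,1) - i(1,3) = (0 - i, 1 - 3i).
A real fundamental pair from Re and Im of e^((-4+4i)t)v: X_1 = e^(-4t)(cos(4t)·(0,1) + sin(4t)·(1,3)), X_2 = e^(-4t)(sin(4t)·(0,1) - cos(4t)·(1,3)).
General solution: K_1X_1 + K_2X_2.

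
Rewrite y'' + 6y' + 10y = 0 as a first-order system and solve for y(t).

Let x_1 = y, x_2 = y'. Then x_1' = x_2 and x_2' = -10x_1 - 6x_2.
A = [[0,1],[-10,-6]]; det(A-λI) = λ^2 + 6λ + 10.
Eigenvalues λ = -3 ± i.

y(t) = K_1e^(-3t)cos(t) + K_2e^(-3t)sin(t)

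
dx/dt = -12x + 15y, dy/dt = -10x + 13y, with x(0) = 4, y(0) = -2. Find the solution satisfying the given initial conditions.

x(t) = -14e^(3t) + 18e^(-2t), y(t) = -14e^(3t) + 12e^(-2t)

Coefficient matrix A = [[-12, 15], [-10, 13]].
Characteristic polynomial det(A - λI) = λ^2 - λ - 6 = 0.
Eigenvalues λ = 3, -2.
For λ=3: (A-λI) row 1 is [-15, 15], so an eigenvector is (1, 1).
For λ=-2: (A-λI) row 1 is [-10, 15], so an eigenvector is (-3, -2).
General solution: C_1e^(3t)(1,1) + C_2e^(-2t)(-3,-2).
Applying x(0)=4, y(0)=-2 gives C_1=-14, C_2=-6.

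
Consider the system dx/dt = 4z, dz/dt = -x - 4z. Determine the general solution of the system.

x(t) = 2c_1e^(-2t) + 2c_2te^(-2t) + c_2e^(-2t), z(t) = -c_1e^(-2t) - c_2te^(-2t)

Coefficient matrix A = [[0, 4], [-1, -4]].
Characteristic polynomial det(A - λI) = λ^2 + 4λ + 4 = 0.
Single eigenvalue λ = -2 with algebraic multiplicity 2.
Eigenvector v = (2,-1); generalized eigenvector w with (A-λI)w=v is (1,0).
General solution: e^(-2t)[c_1·v + c_2·(t·v + w)].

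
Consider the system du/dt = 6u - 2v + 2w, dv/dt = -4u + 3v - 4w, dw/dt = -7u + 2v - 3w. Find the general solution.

Coefficient matrix A = [[6, -2, 2], [-4, 3, -4], [-7, 2, -3]].
det(A - λI) = 0 gives eigenvalues λ = 4, -1, 3.
For λ=4: eigenvector (1,0,-1).
For λ=-1: eigenvector (0,1,1).
For λ=3: eigenvector (2,1,-2).
General solution: c_1e^(4t)(1,0,-1) + c_2e^(-t)(0,1,1) + c_3e^(3t)(2,1,-2).

u(t) = c_1e^(4t) + 2c_3e^(3t), v(t) = c_2e^(-t) + c_3e^(3t), w(t) = -c_1e^(4t) + c_2e^(-t) - 2c_3e^(3t)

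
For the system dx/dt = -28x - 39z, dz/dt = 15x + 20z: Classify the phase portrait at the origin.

A = [[-28,-39],[15,20]]; det(A-λI) = λ^2 + 8λ + 25.
λ = -4 ± 3i: negative real part.

stable spiral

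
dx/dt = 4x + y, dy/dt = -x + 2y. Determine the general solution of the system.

x(t) = c_1e^(3t) + c_2te^(3t) + 3c_2e^(3t), y(t) = -c_1e^(3t) - c_2te^(3t) - 2c_2e^(3t)

Coefficient matrix A = [[4, 1], [-1, 2]].
Characteristic polynomial det(A - λI) = λ^2 - 6λ + 9 = 0.
Single eigenvalue λ = 3 with algebraic multiplicity 2.
Eigenvector v = (1,-1); generalized eigenvector w with (A-λI)w=v is (3,-2).
General solution: e^(3t)[c_1·v + c_2·(t·v + w)].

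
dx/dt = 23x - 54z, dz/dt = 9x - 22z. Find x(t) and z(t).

x(t) = -3c_1e^(5t) - 2c_2e^(-4t), z(t) = -c_1e^(5t) - c_2e^(-4t)

Coefficient matrix A = [[23, -54], [9, -22]].
Characteristic polynomial det(A - λI) = λ^2 - λ - 20 = 0.
Eigenvalues λ = 5, -4.
For λ=5: (A-λI) row 1 is [18, -54], so an eigenvector is (-3, -1).
For λ=-4: (A-λI) row 1 is [27, -54], so an eigenvector is (-2, -1).
General solution: c_1e^(5t)(-3,-1) + c_2e^(-4t)(-2,-1).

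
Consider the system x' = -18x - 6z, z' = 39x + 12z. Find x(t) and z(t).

x(t) = C_1e^(-3t)sin(3t) - C_1e^(-3t)cos(3t) - C_2e^(-3t)sin(3t) - C_2e^(-3t)cos(3t), z(t) = -3C_1e^(-3t)sin(3t) + 2C_1e^(-3t)cos(3t) + 2C_2e^(-3t)sin(3t) + 3C_2e^(-3t)cos(3t)

Coefficient matrix A = [[-18, -6], [39, 12]].
Characteristic polynomial det(A - λI) = λ^2 + 6λ + 18 = 0.
Eigenvalues λ = -3 ± 3i (complex conjugate pair).
For λ=-3+3i: an eigenvector is (-1,2) - i(1,-3) = (-1 - i, 2 + 3i).
A real fundamental pair from Re and Im of e^((-3+3i)t)v: X_1 = e^(-3t)(cos(3t)·(-1,2) + sin(3t)·(1,-3)), X_2 = e^(-3t)(sin(3t)·(-1,2) - cos(3t)·(1,-3)).
General solution: C_1X_1 + C_2X_2.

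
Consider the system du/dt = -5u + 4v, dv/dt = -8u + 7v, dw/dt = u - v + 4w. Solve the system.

Coefficient matrix A = [[-5, 4, 0], [-8, 7, 0], [1, -1, 4]].
det(A - λI) = 0 gives eigenvalues λ = 4, 3, -1.
For λ=4: eigenvector (0,0,1).
For λ=3: eigenvector (1,2,1).
For λ=-1: eigenvector (1,1,0).
General solution: c_1e^(4t)(0,0,1) + c_2e^(3t)(1,2,1) + c_3e^(-t)(1,1,0).

u(t) = c_2e^(3t) + c_3e^(-t), v(t) = 2c_2e^(3t) + c_3e^(-t), w(t) = c_1e^(4t) + c_2e^(3t)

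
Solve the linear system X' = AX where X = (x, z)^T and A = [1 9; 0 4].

x(t) = -3C_1e^(4t) - C_2e^(t), z(t) = -C_1e^(4t)

Coefficient matrix A = [[1, 9], [0, 4]].
Characteristic polynomial det(A - λI) = λ^2 - 5λ + 4 = 0.
Eigenvalues λ = 4, 1.
For λ=4: (A-λI) row 1 is [-3, 9], so an eigenvector is (-3, -1).
For λ=1: (A-λI) row 1 is [0, 9], so an eigenvector is (-1, 0).
General solution: C_1e^(4t)(-3,-1) + C_2e^(t)(-1,0).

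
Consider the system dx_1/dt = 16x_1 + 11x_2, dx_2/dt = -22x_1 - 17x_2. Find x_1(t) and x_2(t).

Coefficient matrix A = [[16, 11], [-22, -17]].
Characteristic polynomial det(A - λI) = λ^2 + λ - 30 = 0.
Eigenvalues λ = 5, -6.
For λ=5: (A-λI) row 1 is [11, 11], so an eigenvector is (1, -1).
For λ=-6: (A-λI) row 1 is [22, 11], so an eigenvector is (1, -2).
General solution: C_1e^(5t)(1,-1) + C_2e^(-6t)(1,-2).

x_1(t) = C_1e^(5t) + C_2e^(-6t), x_2(t) = -C_1e^(5t) - 2C_2e^(-6t)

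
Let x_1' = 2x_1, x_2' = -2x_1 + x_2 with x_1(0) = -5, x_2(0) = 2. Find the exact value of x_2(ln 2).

A = [[2,0],[-2,1]]; eigenvalues λ = 1, 2.
Eigenvectors: (0,1) for λ=1, (1,-2) for λ=2.
From the initial condition, c_1 = -8, c_2 = -5.
x_2(ln 2) = (-8)(2^1)(1) + (-5)(2^2)(-2) = 24.

24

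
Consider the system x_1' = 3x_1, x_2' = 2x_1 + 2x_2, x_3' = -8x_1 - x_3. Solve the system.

x_1(t) = K_1e^(3t), x_2(t) = 2K_1e^(3t) + K_2e^(2t), x_3(t) = -2K_1e^(3t) + K_3e^(-t)

Coefficient matrix A = [[3, 0, 0], [2, 2, 0], [-8, 0, -1]].
det(A - λI) = 0 gives eigenvalues λ = 3, 2, -1.
For λ=3: eigenvector (1,2,-2).
For λ=2: eigenvector (0,1,0).
For λ=-1: eigenvector (0,0,1).
General solution: K_1e^(3t)(1,2,-2) + K_2e^(2t)(0,1,0) + K_3e^(-t)(0,0,1).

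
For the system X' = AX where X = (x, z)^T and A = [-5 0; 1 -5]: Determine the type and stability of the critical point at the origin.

A = [[-5,0],[1,-5]]; det(A-λI) = λ^2 + 10λ + 25.
repeated λ = -5 with a single eigenvector.

stable improper node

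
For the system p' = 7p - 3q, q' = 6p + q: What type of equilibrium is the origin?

A = [[7,-3],[6,1]]; det(A-λI) = λ^2 - 8λ + 25.
λ = 4 ± 3i: positive real part.

unstable spiral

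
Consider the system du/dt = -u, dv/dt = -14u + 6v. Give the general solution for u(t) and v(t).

u(t) = c_2e^(-t), v(t) = c_1e^(6t) + 2c_2e^(-t)

Coefficient matrix A = [[-1, 0], [-14, 6]].
Characteristic polynomial det(A - λI) = λ^2 - 5λ - 6 = 0.
Eigenvalues λ = 6, -1.
For λ=6: (A-λI) row 1 is [-7, 0], so an eigenvector is (0, 1).
For λ=-1: (A-λI) row 2 is [-14, 7], so an eigenvector is (1, 2).
General solution: c_1e^(6t)(0,1) + c_2e^(-t)(1,2).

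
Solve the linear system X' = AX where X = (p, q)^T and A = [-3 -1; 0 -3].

p(t) = K_1e^(-3t) + K_2te^(-3t) + K_2e^(-3t), q(t) = -K_2e^(-3t)

Coefficient matrix A = [[-3, -1], [0, -3]].
Characteristic polynomial det(A - λI) = λ^2 + 6λ + 9 = 0.
Single eigenvalue λ = -3 with algebraic multiplicity 2.
Eigenvector v = (1,0); generalized eigenvector w with (A-λI)w=v is (1,-1).
General solution: e^(-3t)[K_1·v + K_2·(t·v + w)].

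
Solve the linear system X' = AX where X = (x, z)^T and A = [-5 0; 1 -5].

Coefficient matrix A = [[-5, 0], [1, -5]].
Characteristic polynomial det(A - λI) = λ^2 + 10λ + 25 = 0.
Single eigenvalue λ = -5 with algebraic multiplicity 2.
Eigenvector v = (0,1); generalized eigenvector w with (A-λI)w=v is (1,-2).
General solution: e^(-5t)[c_1·v + c_2·(t·v + w)].

x(t) = c_2e^(-5t), z(t) = c_1e^(-5t) + c_2te^(-5t) - 2c_2e^(-5t)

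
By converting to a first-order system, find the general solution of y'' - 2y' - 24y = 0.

Let x_1 = y, x_2 = y'. Then x_1' = x_2 and x_2' = 24x_1 + 2x_2.
A = [[0,1],[24,2]]; det(A-λI) = λ^2 - 2λ - 24.
Eigenvalues λ = 6, -4 with eigenvectors (1,6), (1,-4).

y(t) = C_1e^(6t) + C_2e^(-4t)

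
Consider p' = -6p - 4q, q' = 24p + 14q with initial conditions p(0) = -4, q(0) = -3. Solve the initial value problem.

p(t) = 11e^(6t) - 15e^(2t), q(t) = -33e^(6t) + 30e^(2t)

Coefficient matrix A = [[-6, -4], [24, 14]].
Characteristic polynomial det(A - λI) = λ^2 - 8λ + 12 = 0.
Eigenvalues λ = 2, 6.
For λ=2: (A-λI) row 1 is [-8, -4], so an eigenvector is (1, -2).
For λ=6: (A-λI) row 1 is [-12, -4], so an eigenvector is (-1, 3).
General solution: C_1e^(2t)(1,-2) + C_2e^(6t)(-1,3).
Applying p(0)=-4, q(0)=-3 gives C_1=-15, C_2=-11.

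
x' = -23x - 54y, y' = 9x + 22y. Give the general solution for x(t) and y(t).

x(t) = 3K_1e^(-5t) - 2K_2e^(4t), y(t) = -K_1e^(-5t) + K_2e^(4t)

Coefficient matrix A = [[-23, -54], [9, 22]].
Characteristic polynomial det(A - λI) = λ^2 + λ - 20 = 0.
Eigenvalues λ = -5, 4.
For λ=-5: (A-λI) row 1 is [-18, -54], so an eigenvector is (3, -1).
For λ=4: (A-λI) row 1 is [-27, -54], so an eigenvector is (-2, 1).
General solution: K_1e^(-5t)(3,-1) + K_2e^(4t)(-2,1).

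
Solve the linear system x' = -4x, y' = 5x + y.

x(t) = c_1e^(-4t), y(t) = -c_1e^(-4t) + c_2e^(t)

Coefficient matrix A = [[-4, 0], [5, 1]].
Characteristic polynomial det(A - λI) = λ^2 + 3λ - 4 = 0.
Eigenvalues λ = -4, 1.
For λ=-4: (A-λI) row 2 is [5, 5], so an eigenvector is (1, -1).
For λ=1: (A-λI) row 1 is [-5, 0], so an eigenvector is (0, 1).
General solution: c_1e^(-4t)(1,-1) + c_2e^(t)(0,1).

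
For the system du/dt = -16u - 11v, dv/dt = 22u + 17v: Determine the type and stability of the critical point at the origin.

A = [[-16,-11],[22,17]]; det(A-λI) = λ^2 - λ - 30.
λ = -5, 6: opposite signs.

saddle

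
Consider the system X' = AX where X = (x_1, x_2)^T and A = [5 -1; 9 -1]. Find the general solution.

x_1(t) = K_1e^(2t) + K_2te^(2t) + K_2e^(2t), x_2(t) = 3K_1e^(2t) + 3K_2te^(2t) + 2K_2e^(2t)

Coefficient matrix A = [[5, -1], [9, -1]].
Characteristic polynomial det(A - λI) = λ^2 - 4λ + 4 = 0.
Single eigenvalue λ = 2 with algebraic multiplicity 2.
Eigenvector v = (1,3); generalized eigenvector w with (A-λI)w=v is (1,2).
General solution: e^(2t)[K_1·v + K_2·(t·v + w)].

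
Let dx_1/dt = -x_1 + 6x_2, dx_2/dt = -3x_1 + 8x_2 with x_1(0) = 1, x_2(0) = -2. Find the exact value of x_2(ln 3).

A = [[-1,6],[-3,8]]; eigenvalues λ = 2, 5.
Eigenvectors: (2,1) for λ=2, (1,1) for λ=5.
From the initial condition, c_1 = 3, c_2 = -5.
x_2(ln 3) = (3)(3^2)(1) + (-5)(3^5)(1) = -1188.

-1188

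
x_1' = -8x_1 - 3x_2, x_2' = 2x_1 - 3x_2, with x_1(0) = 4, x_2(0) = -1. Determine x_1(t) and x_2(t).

Coefficient matrix A = [[-8, -3], [2, -3]].
Characteristic polynomial det(A - λI) = λ^2 + 11λ + 30 = 0.
Eigenvalues λ = -5, -6.
For λ=-5: (A-λI) row 1 is [-3, -3], so an eigenvector is (1, -1).
For λ=-6: (A-λI) row 1 is [-2, -3], so an eigenvector is (-3, 2).
General solution: C_1e^(-5t)(1,-1) + C_2e^(-6t)(-3,2).
Applying x_1(0)=4, x_2(0)=-1 gives C_1=-5, C_2=-3.

x_1(t) = -5e^(-5t) + 9e^(-6t), x_2(t) = 5e^(-5t) - 6e^(-6t)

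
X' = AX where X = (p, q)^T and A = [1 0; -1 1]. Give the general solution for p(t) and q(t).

p(t) = -K_2e^(t), q(t) = K_1e^(t) + K_2te^(t) + 2K_2e^(t)

Coefficient matrix A = [[1, 0], [-1, 1]].
Characteristic polynomial det(A - λI) = λ^2 - 2λ + 1 = 0.
Single eigenvalue λ = 1 with algebraic multiplicity 2.
Eigenvector v = (0,1); generalized eigenvector w with (A-λI)w=v is (-1,2).
General solution: e^(t)[K_1·v + K_2·(t·v + w)].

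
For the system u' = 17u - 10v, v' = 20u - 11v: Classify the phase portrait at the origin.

unstable spiral

A = [[17,-10],[20,-11]]; det(A-λI) = λ^2 - 6λ + 13.
λ = 3 ± 2i: positive real part.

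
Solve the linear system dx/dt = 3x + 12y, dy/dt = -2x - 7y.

x(t) = -2K_1e^(-3t) + 3K_2e^(-t), y(t) = K_1e^(-3t) - K_2e^(-t)

Coefficient matrix A = [[3, 12], [-2, -7]].
Characteristic polynomial det(A - λI) = λ^2 + 4λ + 3 = 0.
Eigenvalues λ = -3, -1.
For λ=-3: (A-λI) row 1 is [6, 12], so an eigenvector is (-2, 1).
For λ=-1: (A-λI) row 1 is [4, 12], so an eigenvector is (3, -1).
General solution: K_1e^(-3t)(-2,1) + K_2e^(-t)(3,-1).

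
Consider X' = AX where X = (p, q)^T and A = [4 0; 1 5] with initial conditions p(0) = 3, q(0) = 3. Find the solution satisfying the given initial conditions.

Coefficient matrix A = [[4, 0], [1, 5]].
Characteristic polynomial det(A - λI) = λ^2 - 9λ + 20 = 0.
Eigenvalues λ = 5, 4.
For λ=5: (A-λI) row 1 is [-1, 0], so an eigenvector is (0, 1).
For λ=4: (A-λI) row 2 is [1, 1], so an eigenvector is (-1, 1).
General solution: K_1e^(5t)(0,1) + K_2e^(4t)(-1,1).
Applying p(0)=3, q(0)=3 gives K_1=6, K_2=-3.

p(t) = 3e^(4t), q(t) = 6e^(5t) - 3e^(4t)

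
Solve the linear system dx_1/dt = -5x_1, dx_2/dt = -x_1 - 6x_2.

Coefficient matrix A = [[-5, 0], [-1, -6]].
Characteristic polynomial det(A - λI) = λ^2 + 11λ + 30 = 0.
Eigenvalues λ = -6, -5.
For λ=-6: (A-λI) row 1 is [1, 0], so an eigenvector is (0, 1).
For λ=-5: (A-λI) row 2 is [-1, -1], so an eigenvector is (-1, 1).
General solution: K_1e^(-6t)(0,1) + K_2e^(-5t)(-1,1).

x_1(t) = -K_2e^(-5t), x_2(t) = K_1e^(-6t) + K_2e^(-5t)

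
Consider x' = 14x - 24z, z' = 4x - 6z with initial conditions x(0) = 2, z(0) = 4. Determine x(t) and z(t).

x(t) = -18e^(6t) + 20e^(2t), z(t) = -6e^(6t) + 10e^(2t)

Coefficient matrix A = [[14, -24], [4, -6]].
Characteristic polynomial det(A - λI) = λ^2 - 8λ + 12 = 0.
Eigenvalues λ = 2, 6.
For λ=2: (A-λI) row 1 is [12, -24], so an eigenvector is (2, 1).
For λ=6: (A-λI) row 1 is [8, -24], so an eigenvector is (3, 1).
General solution: c_1e^(2t)(2,1) + c_2e^(6t)(3,1).
Applying x(0)=2, z(0)=4 gives c_1=10, c_2=-6.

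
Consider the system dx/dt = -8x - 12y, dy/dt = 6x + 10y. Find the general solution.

x(t) = c_1e^(4t) - 2c_2e^(-2t), y(t) = -c_1e^(4t) + c_2e^(-2t)

Coefficient matrix A = [[-8, -12], [6, 10]].
Characteristic polynomial det(A - λI) = λ^2 - 2λ - 8 = 0.
Eigenvalues λ = 4, -2.
For λ=4: (A-λI) row 1 is [-12, -12], so an eigenvector is (1, -1).
For λ=-2: (A-λI) row 1 is [-6, -12], so an eigenvector is (-2, 1).
General solution: c_1e^(4t)(1,-1) + c_2e^(-2t)(-2,1).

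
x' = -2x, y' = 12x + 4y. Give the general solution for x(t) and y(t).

Coefficient matrix A = [[-2, 0], [12, 4]].
Characteristic polynomial det(A - λI) = λ^2 - 2λ - 8 = 0.
Eigenvalues λ = 4, -2.
For λ=4: (A-λI) row 1 is [-6, 0], so an eigenvector is (0, 1).
For λ=-2: (A-λI) row 2 is [12, 6], so an eigenvector is (1, -2).
General solution: c_1e^(4t)(0,1) + c_2e^(-2t)(1,-2).

x(t) = c_2e^(-2t), y(t) = c_1e^(4t) - 2c_2e^(-2t)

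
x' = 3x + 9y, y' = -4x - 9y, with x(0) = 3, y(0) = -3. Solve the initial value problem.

x(t) = -9te^(-3t) + 3e^(-3t), y(t) = 6te^(-3t) - 3e^(-3t)

Coefficient matrix A = [[3, 9], [-4, -9]].
Characteristic polynomial det(A - λI) = λ^2 + 6λ + 9 = 0.
Single eigenvalue λ = -3 with algebraic multiplicity 2.
Eigenvector v = (3,-2); generalized eigenvector w with (A-λI)w=v is (2,-1).
General solution: e^(-3t)[K_1·v + K_2·(t·v + w)].
Applying x(0)=3, y(0)=-3 gives K_1=3, K_2=-3.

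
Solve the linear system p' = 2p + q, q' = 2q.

p(t) = -K_1e^(2t) - K_2te^(2t) - 3K_2e^(2t), q(t) = -K_2e^(2t)

Coefficient matrix A = [[2, 1], [0, 2]].
Characteristic polynomial det(A - λI) = λ^2 - 4λ + 4 = 0.
Single eigenvalue λ = 2 with algebraic multiplicity 2.
Eigenvector v = (-1,0); generalized eigenvector w with (A-λI)w=v is (-3,-1).
General solution: e^(2t)[K_1·v + K_2·(t·v + w)].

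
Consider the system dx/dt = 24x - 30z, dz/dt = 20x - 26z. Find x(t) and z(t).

Coefficient matrix A = [[24, -30], [20, -26]].
Characteristic polynomial det(A - λI) = λ^2 + 2λ - 24 = 0.
Eigenvalues λ = -6, 4.
For λ=-6: (A-λI) row 1 is [30, -30], so an eigenvector is (-1, -1).
For λ=4: (A-λI) row 1 is [20, -30], so an eigenvector is (-3, -2).
General solution: c_1e^(-6t)(-1,-1) + c_2e^(4t)(-3,-2).

x(t) = -c_1e^(-6t) - 3c_2e^(4t), z(t) = -c_1e^(-6t) - 2c_2e^(4t)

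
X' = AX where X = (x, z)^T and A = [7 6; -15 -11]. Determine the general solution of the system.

x(t) = -c_1e^(-2t)sin(3t) + c_1e^(-2t)cos(3t) + c_2e^(-2t)sin(3t) + c_2e^(-2t)cos(3t), z(t) = c_1e^(-2t)sin(3t) - 2c_1e^(-2t)cos(3t) - 2c_2e^(-2t)sin(3t) - c_2e^(-2t)cos(3t)

Coefficient matrix A = [[7, 6], [-15, -11]].
Characteristic polynomial det(A - λI) = λ^2 + 4λ + 13 = 0.
Eigenvalues λ = -2 ± 3i (complex conjugate pair).
For λ=-2+3i: an eigenvector is (1,-2) - i(-1,1) = (1 + i, -2 - i).
A real fundamental pair from Re and Im of e^((-2+3i)t)v: X_1 = e^(-2t)(cos(3t)·(1,-2) + sin(3t)·(-1,1)), X_2 = e^(-2t)(sin(3t)·(1,-2) - cos(3t)·(-1,1)).
General solution: c_1X_1 + c_2X_2.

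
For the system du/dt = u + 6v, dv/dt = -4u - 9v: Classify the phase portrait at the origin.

stable node

A = [[1,6],[-4,-9]]; det(A-λI) = λ^2 + 8λ + 15.
λ = -5, -3: both negative.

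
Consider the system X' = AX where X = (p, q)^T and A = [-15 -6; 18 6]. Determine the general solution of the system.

Coefficient matrix A = [[-15, -6], [18, 6]].
Characteristic polynomial det(A - λI) = λ^2 + 9λ + 18 = 0.
Eigenvalues λ = -3, -6.
For λ=-3: (A-λI) row 1 is [-12, -6], so an eigenvector is (-1, 2).
For λ=-6: (A-λI) row 1 is [-9, -6], so an eigenvector is (-2, 3).
General solution: C_1e^(-3t)(-1,2) + C_2e^(-6t)(-2,3).

p(t) = -C_1e^(-3t) - 2C_2e^(-6t), q(t) = 2C_1e^(-3t) + 3C_2e^(-6t)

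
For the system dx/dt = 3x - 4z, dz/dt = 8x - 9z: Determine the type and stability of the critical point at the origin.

stable node

A = [[3,-4],[8,-9]]; det(A-λI) = λ^2 + 6λ + 5.
λ = -1, -5: both negative.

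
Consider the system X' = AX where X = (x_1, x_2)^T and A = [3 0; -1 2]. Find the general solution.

x_1(t) = c_2e^(3t), x_2(t) = -c_1e^(2t) - c_2e^(3t)

Coefficient matrix A = [[3, 0], [-1, 2]].
Characteristic polynomial det(A - λI) = λ^2 - 5λ + 6 = 0.
Eigenvalues λ = 2, 3.
For λ=2: (A-λI) row 1 is [1, 0], so an eigenvector is (0, -1).
For λ=3: (A-λI) row 2 is [-1, -1], so an eigenvector is (1, -1).
General solution: c_1e^(2t)(0,-1) + c_2e^(3t)(1,-1).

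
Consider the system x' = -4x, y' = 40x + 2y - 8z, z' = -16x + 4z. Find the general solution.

Coefficient matrix A = [[-4, 0, 0], [40, 2, -8], [-16, 0, 4]].
det(A - λI) = 0 gives eigenvalues λ = -4, 4, 2.
For λ=-4: eigenvector (1,-4,2).
For λ=4: eigenvector (0,-4,1).
For λ=2: eigenvector (0,1,0).
General solution: K_1e^(-4t)(1,-4,2) + K_2e^(4t)(0,-4,1) + K_3e^(2t)(0,1,0).

x(t) = K_1e^(-4t), y(t) = -4K_1e^(-4t) - 4K_2e^(4t) + K_3e^(2t), z(t) = 2K_1e^(-4t) + K_2e^(4t)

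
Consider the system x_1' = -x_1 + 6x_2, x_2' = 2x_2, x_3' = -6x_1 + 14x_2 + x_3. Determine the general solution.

Coefficient matrix A = [[-1, 6, 0], [0, 2, 0], [-6, 14, 1]].
det(A - λI) = 0 gives eigenvalues λ = 2, -1, 1.
For λ=2: eigenvector (2,1,2).
For λ=-1: eigenvector (1,0,3).
For λ=1: eigenvector (0,0,1).
General solution: c_1e^(2t)(2,1,2) + c_2e^(-t)(1,0,3) + c_3e^(t)(0,0,1).

x_1(t) = 2c_1e^(2t) + c_2e^(-t), x_2(t) = c_1e^(2t), x_3(t) = 2c_1e^(2t) + 3c_2e^(-t) + c_3e^(t)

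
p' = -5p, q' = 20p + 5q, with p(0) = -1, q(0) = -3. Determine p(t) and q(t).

p(t) = -e^(-5t), q(t) = -5e^(5t) + 2e^(-5t)

Coefficient matrix A = [[-5, 0], [20, 5]].
Characteristic polynomial det(A - λI) = λ^2 - 25 = 0.
Eigenvalues λ = 5, -5.
For λ=5: (A-λI) row 1 is [-10, 0], so an eigenvector is (0, -1).
For λ=-5: (A-λI) row 2 is [20, 10], so an eigenvector is (1, -2).
General solution: K_1e^(5t)(0,-1) + K_2e^(-5t)(1,-2).
Applying p(0)=-1, q(0)=-3 gives K_1=5, K_2=-1.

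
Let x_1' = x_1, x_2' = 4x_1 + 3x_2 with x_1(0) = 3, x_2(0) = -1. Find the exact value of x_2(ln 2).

A = [[1,0],[4,3]]; eigenvalues λ = 3, 1.
Eigenvectors: (0,1) for λ=3, (-1,2) for λ=1.
From the initial condition, c_1 = 5, c_2 = -3.
x_2(ln 2) = (5)(2^3)(1) + (-3)(2^1)(2) = 28.

28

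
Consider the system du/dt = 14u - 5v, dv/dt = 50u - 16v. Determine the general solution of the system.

u(t) = -c_1e^(-t)cos(5t) - c_2e^(-t)sin(5t), v(t) = -c_1e^(-t)sin(5t) - 3c_1e^(-t)cos(5t) - 3c_2e^(-t)sin(5t) + c_2e^(-t)cos(5t)

Coefficient matrix A = [[14, -5], [50, -16]].
Characteristic polynomial det(A - λI) = λ^2 + 2λ + 26 = 0.
Eigenvalues λ = -1 ± 5i (complex conjugate pair).
For λ=-1+5i: an eigenvector is (-1,-3) - i(0,-1) = (-1, -3 + i).
A real fundamental pair from Re and Im of e^((-1+5i)t)v: X_1 = e^(-t)(cos(5t)·(-1,-3) + sin(5t)·(0,-1)), X_2 = e^(-t)(sin(5t)·(-1,-3) - cos(5t)·(0,-1)).
General solution: c_1X_1 + c_2X_2.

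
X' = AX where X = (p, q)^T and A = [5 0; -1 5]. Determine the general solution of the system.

Coefficient matrix A = [[5, 0], [-1, 5]].
Characteristic polynomial det(A - λI) = λ^2 - 10λ + 25 = 0.
Single eigenvalue λ = 5 with algebraic multiplicity 2.
Eigenvector v = (0,1); generalized eigenvector w with (A-λI)w=v is (-1,3).
General solution: e^(5t)[c_1·v + c_2·(t·v + w)].

p(t) = -c_2e^(5t), q(t) = c_1e^(5t) + c_2te^(5t) + 3c_2e^(5t)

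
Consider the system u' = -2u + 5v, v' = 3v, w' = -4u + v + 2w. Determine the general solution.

Coefficient matrix A = [[-2, 5, 0], [0, 3, 0], [-4, 1, 2]].
det(A - λI) = 0 gives eigenvalues λ = -2, 3, 2.
For λ=-2: eigenvector (1,0,1).
For λ=3: eigenvector (1,1,-3).
For λ=2: eigenvector (0,0,1).
General solution: C_1e^(-2t)(1,0,1) + C_2e^(3t)(1,1,-3) + C_3e^(2t)(0,0,1).

u(t) = C_1e^(-2t) + C_2e^(3t), v(t) = C_2e^(3t), w(t) = C_1e^(-2t) - 3C_2e^(3t) + C_3e^(2t)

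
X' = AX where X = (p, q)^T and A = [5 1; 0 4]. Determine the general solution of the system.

p(t) = C_1e^(5t) - C_2e^(4t), q(t) = C_2e^(4t)

Coefficient matrix A = [[5, 1], [0, 4]].
Characteristic polynomial det(A - λI) = λ^2 - 9λ + 20 = 0.
Eigenvalues λ = 5, 4.
For λ=5: (A-λI) row 1 is [0, 1], so an eigenvector is (1, 0).
For λ=4: (A-λI) row 1 is [1, 1], so an eigenvector is (-1, 1).
General solution: C_1e^(5t)(1,0) + C_2e^(4t)(-1,1).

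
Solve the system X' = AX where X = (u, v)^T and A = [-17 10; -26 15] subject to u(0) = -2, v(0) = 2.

Coefficient matrix A = [[-17, 10], [-26, 15]].
Characteristic polynomial det(A - λI) = λ^2 + 2λ + 5 = 0.
Eigenvalues λ = -1 ± 2i (complex conjugate pair).
For λ=-1+2i: an eigenvector is (2,3) - i(-1,-2) = (2 + i, 3 + 2i).
A real fundamental pair from Re and Im of e^((-1+2i)t)v: X_1 = e^(-t)(cos(2t)·(2,3) + sin(2t)·(-1,-2)), X_2 = e^(-t)(sin(2t)·(2,3) - cos(2t)·(-1,-2)).
General solution: K_1X_1 + K_2X_2.
Applying u(0)=-2, v(0)=2 gives K_1=-6, K_2=10.

u(t) = 26e^(-t)sin(2t) - 2e^(-t)cos(2t), v(t) = 42e^(-t)sin(2t) + 2e^(-t)cos(2t)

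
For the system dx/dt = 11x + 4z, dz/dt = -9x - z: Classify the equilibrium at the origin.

unstable improper node

A = [[11,4],[-9,-1]]; det(A-λI) = λ^2 - 10λ + 25.
repeated λ = 5 with a single eigenvector.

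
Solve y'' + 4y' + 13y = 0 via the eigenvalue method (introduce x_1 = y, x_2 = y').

y(t) = K_1e^(-2t)cos(3t) + K_2e^(-2t)sin(3t)

Let x_1 = y, x_2 = y'. Then x_1' = x_2 and x_2' = -13x_1 - 4x_2.
A = [[0,1],[-13,-4]]; det(A-λI) = λ^2 + 4λ + 13.
Eigenvalues λ = -2 ± 3i.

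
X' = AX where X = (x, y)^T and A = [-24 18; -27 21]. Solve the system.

x(t) = 2c_1e^(3t) - c_2e^(-6t), y(t) = 3c_1e^(3t) - c_2e^(-6t)

Coefficient matrix A = [[-24, 18], [-27, 21]].
Characteristic polynomial det(A - λI) = λ^2 + 3λ - 18 = 0.
Eigenvalues λ = 3, -6.
For λ=3: (A-λI) row 1 is [-27, 18], so an eigenvector is (2, 3).
For λ=-6: (A-λI) row 1 is [-18, 18], so an eigenvector is (-1, -1).
General solution: c_1e^(3t)(2,3) + c_2e^(-6t)(-1,-1).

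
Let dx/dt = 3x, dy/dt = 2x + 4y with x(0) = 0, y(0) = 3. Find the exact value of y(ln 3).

243

A = [[3,0],[2,4]]; eigenvalues λ = 3, 4.
Eigenvectors: (-1,2) for λ=3, (0,1) for λ=4.
From the initial condition, c_1 = 0, c_2 = 3.
y(ln 3) = (0)(3^3)(2) + (3)(3^4)(1) = 243.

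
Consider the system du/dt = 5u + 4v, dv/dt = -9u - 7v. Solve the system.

Coefficient matrix A = [[5, 4], [-9, -7]].
Characteristic polynomial det(A - λI) = λ^2 + 2λ + 1 = 0.
Single eigenvalue λ = -1 with algebraic multiplicity 2.
Eigenvector v = (2,-3); generalized eigenvector w with (A-λI)w=v is (1,-1).
General solution: e^(-t)[C_1·v + C_2·(t·v + w)].

u(t) = 2C_1e^(-t) + 2C_2te^(-t) + C_2e^(-t), v(t) = -3C_1e^(-t) - 3C_2te^(-t) - C_2e^(-t)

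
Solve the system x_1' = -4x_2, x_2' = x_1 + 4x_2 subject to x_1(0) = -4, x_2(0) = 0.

x_1(t) = 8te^(2t) - 4e^(2t), x_2(t) = -4te^(2t)

Coefficient matrix A = [[0, -4], [1, 4]].
Characteristic polynomial det(A - λI) = λ^2 - 4λ + 4 = 0.
Single eigenvalue λ = 2 with algebraic multiplicity 2.
Eigenvector v = (2,-1); generalized eigenvector w with (A-λI)w=v is (3,-2).
General solution: e^(2t)[c_1·v + c_2·(t·v + w)].
Applying x_1(0)=-4, x_2(0)=0 gives c_1=-8, c_2=4.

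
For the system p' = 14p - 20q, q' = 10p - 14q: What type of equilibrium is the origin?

center

A = [[14,-20],[10,-14]]; det(A-λI) = λ^2 + 4.
λ = 0 ± 2i: zero real part.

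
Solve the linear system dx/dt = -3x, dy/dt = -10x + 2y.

Coefficient matrix A = [[-3, 0], [-10, 2]].
Characteristic polynomial det(A - λI) = λ^2 + λ - 6 = 0.
Eigenvalues λ = 2, -3.
For λ=2: (A-λI) row 1 is [-5, 0], so an eigenvector is (0, 1).
For λ=-3: (A-λI) row 2 is [-10, 5], so an eigenvector is (1, 2).
General solution: c_1e^(2t)(0,1) + c_2e^(-3t)(1,2).

x(t) = c_2e^(-3t), y(t) = c_1e^(2t) + 2c_2e^(-3t)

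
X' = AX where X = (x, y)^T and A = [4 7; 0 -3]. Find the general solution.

Coefficient matrix A = [[4, 7], [0, -3]].
Characteristic polynomial det(A - λI) = λ^2 - λ - 12 = 0.
Eigenvalues λ = -3, 4.
For λ=-3: (A-λI) row 1 is [7, 7], so an eigenvector is (-1, 1).
For λ=4: (A-λI) row 1 is [0, 7], so an eigenvector is (-1, 0).
General solution: c_1e^(-3t)(-1,1) + c_2e^(4t)(-1,0).

x(t) = -c_1e^(-3t) - c_2e^(4t), y(t) = c_1e^(-3t)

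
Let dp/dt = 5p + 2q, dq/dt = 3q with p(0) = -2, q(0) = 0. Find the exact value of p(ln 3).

A = [[5,2],[0,3]]; eigenvalues λ = 3, 5.
Eigenvectors: (1,-1) for λ=3, (-1,0) for λ=5.
From the initial condition, c_1 = 0, c_2 = 2.
p(ln 3) = (0)(3^3)(1) + (2)(3^5)(-1) = -486.

-486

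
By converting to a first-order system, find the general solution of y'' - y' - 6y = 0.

Let x_1 = y, x_2 = y'. Then x_1' = x_2 and x_2' = 6x_1 + x_2.
A = [[0,1],[6,1]]; det(A-λI) = λ^2 - λ - 6.
Eigenvalues λ = -2, 3 with eigenvectors (1,-2), (1,3).

y(t) = C_1e^(-2t) + C_2e^(3t)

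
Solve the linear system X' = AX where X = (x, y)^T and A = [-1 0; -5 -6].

x(t) = -C_1e^(-t), y(t) = C_1e^(-t) + C_2e^(-6t)

Coefficient matrix A = [[-1, 0], [-5, -6]].
Characteristic polynomial det(A - λI) = λ^2 + 7λ + 6 = 0.
Eigenvalues λ = -1, -6.
For λ=-1: (A-λI) row 2 is [-5, -5], so an eigenvector is (-1, 1).
For λ=-6: (A-λI) row 1 is [5, 0], so an eigenvector is (0, 1).
General solution: C_1e^(-t)(-1,1) + C_2e^(-6t)(0,1).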